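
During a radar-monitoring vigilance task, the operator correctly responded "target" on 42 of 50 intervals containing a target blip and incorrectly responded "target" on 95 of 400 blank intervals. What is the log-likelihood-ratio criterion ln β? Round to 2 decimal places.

ln β = -0.24

H = 42/50 = 0.8400
FA = 95/400 = 0.2375
z(H) = 0.994
z(FA) = -0.714
ln β = −½·[z(H)² − z(FA)²] = −0.5 × (0.988 − 0.510) = -0.239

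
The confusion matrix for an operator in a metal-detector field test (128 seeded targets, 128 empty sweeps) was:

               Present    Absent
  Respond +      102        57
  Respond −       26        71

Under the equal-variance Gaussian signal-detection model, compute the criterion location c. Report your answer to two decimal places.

H = 102/128 = 0.7969
FA = 57/128 = 0.4453
z(H) = z(0.7969) = 0.8306
z(FA) = z(0.4453) = -0.1375
c = −½·[z(H) + z(FA)] = −0.5 × (0.8306 + (-0.1375)) = -0.34655
c < 0: the operator has a liberal response bias.

c = -0.35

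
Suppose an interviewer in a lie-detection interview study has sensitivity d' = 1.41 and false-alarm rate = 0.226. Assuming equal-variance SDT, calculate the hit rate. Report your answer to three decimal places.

z(false-alarm rate) = z(0.226) = -0.7521
z(H) = z(FA) + d' = -0.7521 + 1.41 = 0.6579
hit rate = Φ(0.6579) = 0.7447

hit rate = 0.745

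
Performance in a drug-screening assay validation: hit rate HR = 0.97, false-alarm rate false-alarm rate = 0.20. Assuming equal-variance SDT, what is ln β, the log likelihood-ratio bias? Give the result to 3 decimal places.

ln β = -1.415

z(0.97) = 1.8808, z(0.20) = -0.8416
ln β = −½·[z(H)² − z(FA)²] = −0.5 × (3.5374 − 0.7083) = -1.41455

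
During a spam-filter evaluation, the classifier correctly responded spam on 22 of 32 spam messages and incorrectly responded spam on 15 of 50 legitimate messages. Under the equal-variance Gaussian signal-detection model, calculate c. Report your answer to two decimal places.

c = 0.02

H = 22/32 = 0.6875
FA = 15/50 = 0.3000
z(H) = 0.4888
z(FA) = -0.5244
c = −½·[z(H) + z(FA)] = −0.5 × (0.4888 + (-0.5244)) = 0.0178
c > 0: the classifier has a conservative response bias.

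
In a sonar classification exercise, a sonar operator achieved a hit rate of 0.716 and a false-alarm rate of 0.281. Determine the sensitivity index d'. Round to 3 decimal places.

z(H) = 0.5710
z(FA) = -0.5799
d' = z(H) − z(FA) = 0.5710 − (-0.5799) = 1.1509

d' = 1.151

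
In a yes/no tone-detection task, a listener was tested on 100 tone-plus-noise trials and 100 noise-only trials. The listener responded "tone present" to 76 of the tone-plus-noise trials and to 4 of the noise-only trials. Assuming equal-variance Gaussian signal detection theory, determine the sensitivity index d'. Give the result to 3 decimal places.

d' = 2.457

H = 76/100 = 0.7600
FA = 4/100 = 0.0400
Φ⁻¹(H) = Φ⁻¹(0.7600) = 0.7063
Φ⁻¹(FA) = Φ⁻¹(0.0400) = -1.7507
d' = z(H) − z(FA) = 0.7063 − (-1.7507) = 2.4570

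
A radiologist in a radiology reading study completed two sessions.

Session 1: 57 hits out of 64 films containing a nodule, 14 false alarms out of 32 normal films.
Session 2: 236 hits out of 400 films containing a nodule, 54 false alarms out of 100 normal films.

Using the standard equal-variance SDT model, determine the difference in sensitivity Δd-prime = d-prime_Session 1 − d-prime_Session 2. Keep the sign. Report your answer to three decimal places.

Δd-prime = 1.260

Session 1: z(0.8906) = 1.2297, z(0.4375) = -0.1573, d' = 1.3870
Session 2: z(0.5900) = 0.2275, z(0.5400) = 0.1004, d' = 0.1271
Δd' = d'_Session 1 − d'_Session 2 = 1.3870 − 0.1271 = 1.2599
Session 1 has the higher sensitivity.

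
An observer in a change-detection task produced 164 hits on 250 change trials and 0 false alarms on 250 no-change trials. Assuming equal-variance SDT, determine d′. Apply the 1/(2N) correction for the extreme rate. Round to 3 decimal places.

The false-alarm rate is 0/250 = 0, so apply the 1/(2N) correction: FA → 1/(2·250) = 0.00200.
z(H) = z(0.65600) = 0.4016
z(FA) = z(0.00200) = -2.8782
d' = 0.4016 − (-2.8782) = 3.2798

d′ = 3.280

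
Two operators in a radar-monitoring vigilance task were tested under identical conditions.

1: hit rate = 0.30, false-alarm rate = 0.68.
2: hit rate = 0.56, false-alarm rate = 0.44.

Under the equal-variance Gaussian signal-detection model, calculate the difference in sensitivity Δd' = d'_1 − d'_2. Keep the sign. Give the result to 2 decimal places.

1: z(0.30) = -0.524, z(0.68) = 0.468, d' = -0.992
2: z(0.56) = 0.151, z(0.44) = -0.151, d' = 0.302
Δd' = d'_1 − d'_2 = -0.992 − 0.302 = -1.294
2 has the higher sensitivity.

Δd' = -1.29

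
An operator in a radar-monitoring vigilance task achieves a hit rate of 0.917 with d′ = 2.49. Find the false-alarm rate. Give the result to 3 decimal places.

z(hit rate) = z(0.917) = 1.3852
z(FA) = z(H) − d' = 1.3852 − 2.49 = -1.1048
false-alarm rate = Φ(-1.1048) = 0.1346

false-alarm rate = 0.135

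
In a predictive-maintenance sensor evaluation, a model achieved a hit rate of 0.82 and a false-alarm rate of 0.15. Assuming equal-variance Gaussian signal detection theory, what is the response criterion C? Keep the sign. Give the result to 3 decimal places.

z(H) = z(0.82) = 0.9154
z(FA) = z(0.15) = -1.0364
c = −½·[z(H) + z(FA)] = −0.5 × (0.9154 + (-1.0364)) = 0.0605
c > 0: the model has a conservative response bias.

C = 0.061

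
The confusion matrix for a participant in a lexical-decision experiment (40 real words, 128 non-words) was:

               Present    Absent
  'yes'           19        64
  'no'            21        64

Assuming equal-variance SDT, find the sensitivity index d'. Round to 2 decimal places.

H = 19/40 = 0.4750
FA = 64/128 = 0.5000
z(0.4750) = -0.063, z(0.5000) = 0.000
d' = z(H) − z(FA) = -0.063 − 0.000 = -0.063

d' = -0.06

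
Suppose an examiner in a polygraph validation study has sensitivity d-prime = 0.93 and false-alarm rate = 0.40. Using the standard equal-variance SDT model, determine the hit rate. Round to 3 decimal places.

hit rate = 0.751

z(false-alarm rate) = z(0.40) = -0.2533
z(H) = z(FA) + d' = -0.2533 + 0.93 = 0.6767
hit rate = Φ(0.6767) = 0.7507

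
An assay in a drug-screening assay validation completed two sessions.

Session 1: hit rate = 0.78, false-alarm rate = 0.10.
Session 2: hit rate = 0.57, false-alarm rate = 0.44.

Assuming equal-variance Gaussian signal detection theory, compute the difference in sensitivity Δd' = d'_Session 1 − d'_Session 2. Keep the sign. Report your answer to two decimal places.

Session 1: z(0.78) = 0.772, z(0.10) = -1.282, d' = 2.054
Session 2: z(0.57) = 0.176, z(0.44) = -0.151, d' = 0.327
Δd' = d'_Session 1 − d'_Session 2 = 2.054 − 0.327 = 1.727
Session 1 has the higher sensitivity.

Δd' = 1.73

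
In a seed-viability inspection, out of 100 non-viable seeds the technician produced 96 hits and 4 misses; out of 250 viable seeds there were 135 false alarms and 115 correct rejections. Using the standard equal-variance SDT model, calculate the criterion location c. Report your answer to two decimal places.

H = 96/100 = 0.9600
FA = 135/250 = 0.5400
z(H) = z(0.9600) = 1.751
z(FA) = z(0.5400) = 0.100
c = −½·[z(H) + z(FA)] = −0.5 × (1.751 + 0.100) = -0.9255
c < 0: the technician has a liberal response bias.

c = -0.93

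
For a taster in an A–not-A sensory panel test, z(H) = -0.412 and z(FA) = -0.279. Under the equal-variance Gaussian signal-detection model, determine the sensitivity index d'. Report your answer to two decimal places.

d' = -0.13

d' = z(H) − z(FA) = -0.412 − (-0.279) = -0.133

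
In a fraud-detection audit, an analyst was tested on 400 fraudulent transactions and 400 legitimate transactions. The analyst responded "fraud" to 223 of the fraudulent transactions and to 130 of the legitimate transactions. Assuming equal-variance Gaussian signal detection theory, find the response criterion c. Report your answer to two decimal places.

H = 223/400 = 0.5575
FA = 130/400 = 0.3250
z(H) = z(0.5575) = 0.1446
z(FA) = z(0.3250) = -0.4538
c = −½·[z(H) + z(FA)] = −0.5 × (0.1446 + (-0.4538)) = 0.1546
c > 0: the analyst has a conservative response bias.

c = 0.15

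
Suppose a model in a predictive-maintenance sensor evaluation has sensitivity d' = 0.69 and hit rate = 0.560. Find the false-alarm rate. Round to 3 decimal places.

z(hit rate) = z(0.560) = 0.1510
z(FA) = z(H) − d' = 0.1510 − 0.69 = -0.5390
false-alarm rate = Φ(-0.5390) = 0.2949

false-alarm rate = 0.295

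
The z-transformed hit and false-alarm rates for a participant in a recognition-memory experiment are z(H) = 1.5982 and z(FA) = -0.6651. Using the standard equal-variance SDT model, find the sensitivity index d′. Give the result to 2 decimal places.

d' = z(H) − z(FA) = 1.5982 − (-0.6651) = 2.2633

d′ = 2.26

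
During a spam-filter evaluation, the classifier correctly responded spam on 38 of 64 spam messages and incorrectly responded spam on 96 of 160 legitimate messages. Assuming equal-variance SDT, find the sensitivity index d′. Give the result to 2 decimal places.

H = 38/64 = 0.5938
FA = 96/160 = 0.6000
z(H) = 0.237
z(FA) = 0.253
d' = z(H) − z(FA) = 0.237 − 0.253 = -0.016

d′ = -0.02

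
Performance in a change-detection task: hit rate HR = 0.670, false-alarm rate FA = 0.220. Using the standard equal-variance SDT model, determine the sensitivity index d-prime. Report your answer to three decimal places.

z(H) = z(0.670) = 0.4399
z(FA) = z(0.220) = -0.7722
d' = z(H) − z(FA) = 0.4399 − (-0.7722) = 1.2121

d-prime = 1.212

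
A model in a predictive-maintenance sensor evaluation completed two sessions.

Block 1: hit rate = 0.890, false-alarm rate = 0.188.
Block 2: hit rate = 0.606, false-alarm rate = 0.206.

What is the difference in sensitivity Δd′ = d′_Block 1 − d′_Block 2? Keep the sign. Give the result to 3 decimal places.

Block 1: z(0.890) = 1.2265, z(0.188) = -0.8853, d' = 2.1118
Block 2: z(0.606) = 0.2689, z(0.206) = -0.8204, d' = 1.0893
Δd' = d'_Block 1 − d'_Block 2 = 2.1118 − 1.0893 = 1.0225
Block 1 has the higher sensitivity.

Δd′ = 1.023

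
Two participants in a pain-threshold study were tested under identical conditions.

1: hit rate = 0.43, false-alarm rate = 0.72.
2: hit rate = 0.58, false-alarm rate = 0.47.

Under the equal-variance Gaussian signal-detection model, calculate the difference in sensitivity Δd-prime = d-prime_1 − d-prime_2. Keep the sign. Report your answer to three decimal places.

1: z(0.43) = -0.1764, z(0.72) = 0.5828, d' = -0.7592
2: z(0.58) = 0.2019, z(0.47) = -0.0753, d' = 0.2772
Δd' = d'_1 − d'_2 = -0.7592 − 0.2772 = -1.0364
2 has the higher sensitivity.

Δd-prime = -1.036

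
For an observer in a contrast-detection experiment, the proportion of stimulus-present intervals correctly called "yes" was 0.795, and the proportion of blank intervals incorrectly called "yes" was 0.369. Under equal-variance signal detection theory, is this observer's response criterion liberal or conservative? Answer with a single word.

z(H) = 0.824, z(FA) = -0.335
c = −½·(z(H) + z(FA)) = -0.2445
c < 0 → liberal criterion (biased toward responding “yes”).

liberal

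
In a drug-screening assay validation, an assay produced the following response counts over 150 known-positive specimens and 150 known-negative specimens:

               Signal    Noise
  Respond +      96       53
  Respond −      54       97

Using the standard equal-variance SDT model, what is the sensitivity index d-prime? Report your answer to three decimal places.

H = 96/150 = 0.6400
FA = 53/150 = 0.3533
z(0.6400) = 0.3585, z(0.3533) = -0.3764
d' = z(H) − z(FA) = 0.3585 − (-0.3764) = 0.7349

d-prime = 0.735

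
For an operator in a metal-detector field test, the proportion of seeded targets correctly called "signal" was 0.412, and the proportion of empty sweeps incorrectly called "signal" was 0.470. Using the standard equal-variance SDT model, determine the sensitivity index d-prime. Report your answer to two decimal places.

d-prime = -0.15

Φ⁻¹(H) = Φ⁻¹(0.412) = -0.2224
Φ⁻¹(FA) = Φ⁻¹(0.470) = -0.0753
d' = z(H) − z(FA) = -0.2224 − (-0.0753) = -0.1471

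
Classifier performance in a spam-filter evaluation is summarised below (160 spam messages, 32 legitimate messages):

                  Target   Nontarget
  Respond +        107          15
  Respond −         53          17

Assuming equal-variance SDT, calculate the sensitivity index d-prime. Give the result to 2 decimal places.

H = 107/160 = 0.6687
FA = 15/32 = 0.4688
z(H) = 0.4363
z(FA) = -0.0783
d' = z(H) − z(FA) = 0.4363 − (-0.0783) = 0.5146

d-prime = 0.51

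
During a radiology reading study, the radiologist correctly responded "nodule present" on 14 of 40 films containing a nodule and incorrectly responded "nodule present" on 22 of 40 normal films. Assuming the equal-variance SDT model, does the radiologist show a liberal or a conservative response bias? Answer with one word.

z(H) = -0.385, z(FA) = 0.126
c = −½·(z(H) + z(FA)) = 0.1295
c > 0 → conservative criterion (biased toward responding “no”).

conservative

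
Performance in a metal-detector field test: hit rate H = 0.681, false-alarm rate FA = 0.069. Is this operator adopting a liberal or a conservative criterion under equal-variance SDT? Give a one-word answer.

z(H) = 0.470, z(FA) = -1.483
c = −½·(z(H) + z(FA)) = 0.5065
c > 0 → conservative criterion (biased toward responding “no”).

conservative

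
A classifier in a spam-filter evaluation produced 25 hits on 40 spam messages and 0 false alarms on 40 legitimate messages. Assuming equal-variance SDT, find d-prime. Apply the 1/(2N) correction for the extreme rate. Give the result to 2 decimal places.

The false-alarm rate is 0/40 = 0, so apply the 1/(2N) correction: FA → 1/(2·40) = 0.01250.
z(H) = z(0.62500) = 0.319
z(FA) = z(0.01250) = -2.241
d' = 0.319 − (-2.241) = 2.560

d-prime = 2.56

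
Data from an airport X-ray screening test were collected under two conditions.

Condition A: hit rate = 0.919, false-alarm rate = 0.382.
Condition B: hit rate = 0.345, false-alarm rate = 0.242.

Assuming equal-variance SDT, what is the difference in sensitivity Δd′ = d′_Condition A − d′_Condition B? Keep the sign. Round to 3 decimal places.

Condition A: z(0.919) = 1.3984, z(0.382) = -0.3002, d' = 1.6986
Condition B: z(0.345) = -0.3989, z(0.242) = -0.6999, d' = 0.3010
Δd' = d'_Condition A − d'_Condition B = 1.6986 − 0.3010 = 1.3976
Condition A has the higher sensitivity.

Δd′ = 1.398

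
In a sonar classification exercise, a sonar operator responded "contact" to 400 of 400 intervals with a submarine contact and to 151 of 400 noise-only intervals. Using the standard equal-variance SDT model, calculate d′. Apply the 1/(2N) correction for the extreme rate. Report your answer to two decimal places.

The hit rate is 400/400 = 1, so apply the 1/(2N) correction: H → 1 − 1/(2·400) = 0.99875.
z(H) = z(0.99875) = 3.023
z(FA) = z(0.37750) = -0.312
d' = 3.023 − (-0.312) = 3.335

d′ = 3.34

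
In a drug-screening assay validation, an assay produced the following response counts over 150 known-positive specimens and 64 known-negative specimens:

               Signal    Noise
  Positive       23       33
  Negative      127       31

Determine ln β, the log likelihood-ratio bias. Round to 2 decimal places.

ln β = -0.52

H = 23/150 = 0.1533
FA = 33/64 = 0.5156
z(H) = -1.022
z(FA) = 0.039
ln β = −½·[z(H)² − z(FA)²] = −0.5 × (1.044 − 0.002) = -0.521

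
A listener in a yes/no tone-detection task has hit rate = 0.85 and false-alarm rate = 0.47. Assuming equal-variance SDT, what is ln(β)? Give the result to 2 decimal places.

ln β = -0.53

Φ⁻¹(H) = 1.036
Φ⁻¹(FA) = -0.075
ln β = −½·[z(H)² − z(FA)²] = −0.5 × (1.073 − 0.006) = -0.5335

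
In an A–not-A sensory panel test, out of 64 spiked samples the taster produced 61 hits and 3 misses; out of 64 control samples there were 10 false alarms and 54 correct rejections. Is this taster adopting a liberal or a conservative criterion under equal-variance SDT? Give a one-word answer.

z(H) = 1.676, z(FA) = -1.010
c = −½·(z(H) + z(FA)) = -0.333
c < 0 → liberal criterion (biased toward responding “yes”).

liberal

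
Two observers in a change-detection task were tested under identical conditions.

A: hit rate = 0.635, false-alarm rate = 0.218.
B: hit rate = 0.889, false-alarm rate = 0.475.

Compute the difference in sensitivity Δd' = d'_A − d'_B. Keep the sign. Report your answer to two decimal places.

Δd' = -0.16

A: z(0.635) = 0.345, z(0.218) = -0.779, d' = 1.124
B: z(0.889) = 1.221, z(0.475) = -0.063, d' = 1.284
Δd' = d'_A − d'_B = 1.124 − 1.284 = -0.160
B has the higher sensitivity.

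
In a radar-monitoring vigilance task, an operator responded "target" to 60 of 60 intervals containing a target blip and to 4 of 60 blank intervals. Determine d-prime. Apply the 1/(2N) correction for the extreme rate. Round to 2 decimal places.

The hit rate is 60/60 = 1, so apply the 1/(2N) correction: H → 1 − 1/(2·60) = 0.99167.
z(H) = z(0.99167) = 2.394
z(FA) = z(0.06667) = -1.501
d' = 2.394 − (-1.501) = 3.895

d-prime = 3.90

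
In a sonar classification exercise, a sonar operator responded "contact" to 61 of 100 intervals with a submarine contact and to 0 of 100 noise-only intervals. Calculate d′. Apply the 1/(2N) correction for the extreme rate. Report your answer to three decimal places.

The false-alarm rate is 0/100 = 0, so apply the 1/(2N) correction: FA → 1/(2·100) = 0.00500.
z(H) = z(0.61000) = 0.2793
z(FA) = z(0.00500) = -2.5758
d' = 0.2793 − (-2.5758) = 2.8551

d′ = 2.855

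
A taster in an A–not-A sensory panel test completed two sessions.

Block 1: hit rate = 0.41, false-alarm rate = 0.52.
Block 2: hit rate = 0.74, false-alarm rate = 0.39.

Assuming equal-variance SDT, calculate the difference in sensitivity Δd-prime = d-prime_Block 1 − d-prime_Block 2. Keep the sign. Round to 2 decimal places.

Δd-prime = -1.20

Block 1: z(0.41) = -0.228, z(0.52) = 0.050, d' = -0.278
Block 2: z(0.74) = 0.643, z(0.39) = -0.279, d' = 0.922
Δd' = d'_Block 1 − d'_Block 2 = -0.278 − 0.922 = -1.200
Block 2 has the higher sensitivity.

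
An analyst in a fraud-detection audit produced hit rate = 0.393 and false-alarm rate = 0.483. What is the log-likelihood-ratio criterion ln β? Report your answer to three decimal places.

Φ⁻¹(H) = Φ⁻¹(0.393) = -0.2715
Φ⁻¹(FA) = Φ⁻¹(0.483) = -0.0426
ln β = −½·[z(H)² − z(FA)²] = −0.5 × (0.0737 − 0.0018) = -0.03595

ln β = -0.036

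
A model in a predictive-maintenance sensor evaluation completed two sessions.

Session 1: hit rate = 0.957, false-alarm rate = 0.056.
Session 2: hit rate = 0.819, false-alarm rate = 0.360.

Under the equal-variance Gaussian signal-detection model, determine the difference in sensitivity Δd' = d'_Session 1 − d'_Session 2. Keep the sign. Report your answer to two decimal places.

Δd' = 2.04

Session 1: z(0.957) = 1.717, z(0.056) = -1.589, d' = 3.306
Session 2: z(0.819) = 0.912, z(0.360) = -0.358, d' = 1.270
Δd' = d'_Session 1 − d'_Session 2 = 3.306 − 1.270 = 2.036
Session 1 has the higher sensitivity.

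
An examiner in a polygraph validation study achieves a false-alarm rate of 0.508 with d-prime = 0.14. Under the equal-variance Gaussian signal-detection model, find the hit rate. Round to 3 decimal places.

hit rate = 0.564

z(false-alarm rate) = z(0.508) = 0.0201
z(H) = z(FA) + d' = 0.0201 + 0.14 = 0.1601
hit rate = Φ(0.1601) = 0.5636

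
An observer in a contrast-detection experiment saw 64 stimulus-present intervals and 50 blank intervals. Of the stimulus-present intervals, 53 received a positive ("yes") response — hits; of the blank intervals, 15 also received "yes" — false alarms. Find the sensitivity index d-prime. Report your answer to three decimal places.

d-prime = 1.471

H = 53/64 = 0.8281
FA = 15/50 = 0.3000
z(H) = 0.9467
z(FA) = -0.5244
d' = z(H) − z(FA) = 0.9467 − (-0.5244) = 1.4711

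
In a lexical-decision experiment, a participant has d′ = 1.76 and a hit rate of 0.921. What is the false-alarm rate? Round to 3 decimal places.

z(hit rate) = z(0.921) = 1.4118
z(FA) = z(H) − d' = 1.4118 − 1.76 = -0.3482
false-alarm rate = Φ(-0.3482) = 0.3638

false-alarm rate = 0.364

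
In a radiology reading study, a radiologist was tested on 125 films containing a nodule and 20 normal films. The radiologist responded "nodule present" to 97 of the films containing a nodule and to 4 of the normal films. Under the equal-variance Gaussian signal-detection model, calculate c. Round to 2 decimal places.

H = 97/125 = 0.7760
FA = 4/20 = 0.2000
z(H) = z(0.7760) = 0.759
z(FA) = z(0.2000) = -0.842
c = −½·[z(H) + z(FA)] = −0.5 × (0.759 + (-0.842)) = 0.0415

c = 0.04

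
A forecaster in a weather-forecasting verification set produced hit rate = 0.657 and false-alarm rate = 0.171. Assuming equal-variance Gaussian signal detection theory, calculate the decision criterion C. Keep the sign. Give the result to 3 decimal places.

C = 0.273

Φ⁻¹(H) = Φ⁻¹(0.657) = 0.4043
Φ⁻¹(FA) = Φ⁻¹(0.171) = -0.9502
c = −½·[z(H) + z(FA)] = −0.5 × (0.4043 + (-0.9502)) = 0.27295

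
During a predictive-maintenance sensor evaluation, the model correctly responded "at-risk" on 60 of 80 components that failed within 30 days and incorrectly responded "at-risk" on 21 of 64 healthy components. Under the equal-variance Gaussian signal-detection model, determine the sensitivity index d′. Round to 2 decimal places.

d′ = 1.12

H = 60/80 = 0.7500
FA = 21/64 = 0.3281
z(H) = z(0.7500) = 0.674
z(FA) = z(0.3281) = -0.445
d' = z(H) − z(FA) = 0.674 − (-0.445) = 1.119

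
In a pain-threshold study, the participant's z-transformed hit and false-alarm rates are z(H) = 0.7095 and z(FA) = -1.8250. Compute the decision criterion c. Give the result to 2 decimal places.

c = −½·[z(H) + z(FA)] = −½·(0.7095 + (-1.8250)) = 0.55775
c > 0: the participant has a conservative response bias.

c = 0.56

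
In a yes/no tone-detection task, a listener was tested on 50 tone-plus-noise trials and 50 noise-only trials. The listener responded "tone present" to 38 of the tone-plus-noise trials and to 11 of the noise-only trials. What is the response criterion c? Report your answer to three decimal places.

H = 38/50 = 0.7600
FA = 11/50 = 0.2200
Φ⁻¹(H) = Φ⁻¹(0.7600) = 0.7063
Φ⁻¹(FA) = Φ⁻¹(0.2200) = -0.7722
c = −½·[z(H) + z(FA)] = −0.5 × (0.7063 + (-0.7722)) = 0.03295
c > 0: the listener has a conservative response bias.

c = 0.033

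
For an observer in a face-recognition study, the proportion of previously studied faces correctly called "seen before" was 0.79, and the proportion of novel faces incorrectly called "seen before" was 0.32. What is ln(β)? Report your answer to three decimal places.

ln β = -0.216

z(H) = z(0.79) = 0.8064
z(FA) = z(0.32) = -0.4677
ln β = −½·[z(H)² − z(FA)²] = −0.5 × (0.6503 − 0.2187) = -0.2158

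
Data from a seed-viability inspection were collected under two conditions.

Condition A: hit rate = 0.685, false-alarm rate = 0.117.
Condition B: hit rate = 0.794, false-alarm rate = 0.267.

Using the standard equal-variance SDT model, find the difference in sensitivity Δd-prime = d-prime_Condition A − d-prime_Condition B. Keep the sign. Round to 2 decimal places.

Condition A: z(0.685) = 0.482, z(0.117) = -1.190, d' = 1.672
Condition B: z(0.794) = 0.820, z(0.267) = -0.622, d' = 1.442
Δd' = d'_Condition A − d'_Condition B = 1.672 − 1.442 = 0.230
Condition A has the higher sensitivity.

Δd-prime = 0.23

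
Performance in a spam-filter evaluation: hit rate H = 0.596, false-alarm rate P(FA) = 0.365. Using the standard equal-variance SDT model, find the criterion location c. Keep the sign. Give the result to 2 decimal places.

c = 0.05

Φ⁻¹(H) = Φ⁻¹(0.596) = 0.2430
Φ⁻¹(FA) = Φ⁻¹(0.365) = -0.3451
c = −½·[z(H) + z(FA)] = −0.5 × (0.2430 + (-0.3451)) = 0.05105
c > 0: the classifier has a conservative response bias.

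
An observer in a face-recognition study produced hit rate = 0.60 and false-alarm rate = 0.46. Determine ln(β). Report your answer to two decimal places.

ln β = -0.03

z(H) = z(0.60) = 0.253
z(FA) = z(0.46) = -0.100
ln β = −½·[z(H)² − z(FA)²] = −0.5 × (0.064 − 0.010) = -0.027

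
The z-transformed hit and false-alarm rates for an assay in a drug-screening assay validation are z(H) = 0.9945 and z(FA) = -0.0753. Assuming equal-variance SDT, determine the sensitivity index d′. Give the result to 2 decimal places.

d′ = 1.07

d' = z(H) − z(FA) = 0.9945 − (-0.0753) = 1.0698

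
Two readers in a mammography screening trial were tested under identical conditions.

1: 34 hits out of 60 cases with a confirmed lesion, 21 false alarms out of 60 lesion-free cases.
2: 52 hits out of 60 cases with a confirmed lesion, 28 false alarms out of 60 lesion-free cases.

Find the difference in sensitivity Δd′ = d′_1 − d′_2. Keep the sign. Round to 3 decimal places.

Δd′ = -0.641

1: z(0.5667) = 0.1680, z(0.3500) = -0.3853, d' = 0.5533
2: z(0.8667) = 1.1109, z(0.4667) = -0.0836, d' = 1.1945
Δd' = d'_1 − d'_2 = 0.5533 − 1.1945 = -0.6412
2 has the higher sensitivity.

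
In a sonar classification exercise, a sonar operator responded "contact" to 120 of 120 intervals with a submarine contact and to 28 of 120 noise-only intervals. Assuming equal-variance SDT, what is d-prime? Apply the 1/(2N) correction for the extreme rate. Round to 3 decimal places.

The hit rate is 120/120 = 1, so apply the 1/(2N) correction: H → 1 − 1/(2·120) = 0.99583.
z(H) = z(0.99583) = 2.6380
z(FA) = z(0.23333) = -0.7279
d' = 2.6380 − (-0.7279) = 3.3659

d-prime = 3.366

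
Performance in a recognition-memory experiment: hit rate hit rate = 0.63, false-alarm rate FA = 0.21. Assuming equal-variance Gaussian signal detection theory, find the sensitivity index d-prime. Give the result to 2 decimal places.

d-prime = 1.14

Φ⁻¹(H) = 0.3319
Φ⁻¹(FA) = -0.8064
d' = z(H) − z(FA) = 0.3319 − (-0.8064) = 1.1383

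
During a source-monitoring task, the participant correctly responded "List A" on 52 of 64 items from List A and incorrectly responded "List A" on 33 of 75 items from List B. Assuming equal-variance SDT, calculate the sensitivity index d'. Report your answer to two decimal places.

H = 52/64 = 0.8125
FA = 33/75 = 0.4400
z(H) = z(0.8125) = 0.8871
z(FA) = z(0.4400) = -0.1510
d' = z(H) − z(FA) = 0.8871 − (-0.1510) = 1.0381

d' = 1.04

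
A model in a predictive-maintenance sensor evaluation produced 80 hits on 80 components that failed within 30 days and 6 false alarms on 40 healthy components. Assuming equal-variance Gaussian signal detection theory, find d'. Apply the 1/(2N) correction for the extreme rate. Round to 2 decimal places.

The hit rate is 80/80 = 1, so apply the 1/(2N) correction: H → 1 − 1/(2·80) = 0.99375.
z(H) = z(0.99375) = 2.498
z(FA) = z(0.15000) = -1.036
d' = 2.498 − (-1.036) = 3.534

d' = 3.53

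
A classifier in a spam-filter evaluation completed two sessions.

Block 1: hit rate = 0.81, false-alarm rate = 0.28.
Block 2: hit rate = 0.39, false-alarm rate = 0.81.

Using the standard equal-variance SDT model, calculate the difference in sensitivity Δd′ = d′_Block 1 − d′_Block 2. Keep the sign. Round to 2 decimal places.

Δd′ = 2.62

Block 1: z(0.81) = 0.878, z(0.28) = -0.583, d' = 1.461
Block 2: z(0.39) = -0.279, z(0.81) = 0.878, d' = -1.157
Δd' = d'_Block 1 − d'_Block 2 = 1.461 − (-1.157) = 2.618
Block 1 has the higher sensitivity.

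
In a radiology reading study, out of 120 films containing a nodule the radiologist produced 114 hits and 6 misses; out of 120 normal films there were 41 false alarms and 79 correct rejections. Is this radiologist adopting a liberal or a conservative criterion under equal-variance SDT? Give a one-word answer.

z(H) = 1.645, z(FA) = -0.408
c = −½·(z(H) + z(FA)) = -0.6185
c < 0 → liberal criterion (biased toward responding “yes”).

liberal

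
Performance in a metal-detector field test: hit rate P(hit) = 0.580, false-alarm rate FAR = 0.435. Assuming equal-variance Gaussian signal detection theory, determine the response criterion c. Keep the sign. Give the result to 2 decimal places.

c = -0.02

z(H) = 0.2019
z(FA) = -0.1637
c = −½·[z(H) + z(FA)] = −0.5 × (0.2019 + (-0.1637)) = -0.0191
c < 0: the operator has a liberal response bias.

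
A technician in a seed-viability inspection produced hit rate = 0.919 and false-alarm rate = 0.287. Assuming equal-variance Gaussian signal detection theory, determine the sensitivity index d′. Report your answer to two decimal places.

z(H) = z(0.919) = 1.3984
z(FA) = z(0.287) = -0.5622
d' = z(H) − z(FA) = 1.3984 − (-0.5622) = 1.9606

d′ = 1.96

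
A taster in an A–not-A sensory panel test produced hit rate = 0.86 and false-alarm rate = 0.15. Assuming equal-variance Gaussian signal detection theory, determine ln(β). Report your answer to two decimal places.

z(H) = 1.080
z(FA) = -1.036
ln β = −½·[z(H)² − z(FA)²] = −0.5 × (1.166 − 1.073) = -0.0465

ln β = -0.05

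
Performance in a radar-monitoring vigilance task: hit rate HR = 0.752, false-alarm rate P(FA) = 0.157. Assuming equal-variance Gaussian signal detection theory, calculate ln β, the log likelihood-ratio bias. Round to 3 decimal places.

ln β = 0.275

Φ⁻¹(H) = Φ⁻¹(0.752) = 0.6808
Φ⁻¹(FA) = Φ⁻¹(0.157) = -1.0069
ln β = −½·[z(H)² − z(FA)²] = −0.5 × (0.4635 − 1.0138) = 0.27515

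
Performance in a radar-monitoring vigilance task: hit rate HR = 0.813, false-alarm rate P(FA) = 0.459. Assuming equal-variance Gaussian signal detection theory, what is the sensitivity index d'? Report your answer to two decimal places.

d' = 0.99

z(H) = z(0.813) = 0.8890
z(FA) = z(0.459) = -0.1030
d' = z(H) − z(FA) = 0.8890 − (-0.1030) = 0.9920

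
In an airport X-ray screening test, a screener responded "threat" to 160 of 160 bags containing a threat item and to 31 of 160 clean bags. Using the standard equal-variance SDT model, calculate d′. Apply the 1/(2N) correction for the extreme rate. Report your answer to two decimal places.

d′ = 3.60

The hit rate is 160/160 = 1, so apply the 1/(2N) correction: H → 1 − 1/(2·160) = 0.99687.
z(H) = z(0.99687) = 2.734
z(FA) = z(0.19375) = -0.864
d' = 2.734 − (-0.864) = 3.598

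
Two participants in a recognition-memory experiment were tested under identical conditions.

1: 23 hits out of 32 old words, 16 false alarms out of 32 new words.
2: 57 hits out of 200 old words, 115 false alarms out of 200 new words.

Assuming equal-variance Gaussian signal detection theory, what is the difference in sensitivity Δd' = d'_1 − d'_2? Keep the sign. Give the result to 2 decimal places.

Δd' = 1.34

1: z(0.7188) = 0.579, z(0.5000) = 0.000, d' = 0.579
2: z(0.2850) = -0.568, z(0.5750) = 0.189, d' = -0.757
Δd' = d'_1 − d'_2 = 0.579 − (-0.757) = 1.336
1 has the higher sensitivity.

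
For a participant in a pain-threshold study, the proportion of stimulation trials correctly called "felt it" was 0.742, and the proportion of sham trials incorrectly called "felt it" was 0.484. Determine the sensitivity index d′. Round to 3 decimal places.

d′ = 0.690

Φ⁻¹(H) = Φ⁻¹(0.742) = 0.6495
Φ⁻¹(FA) = Φ⁻¹(0.484) = -0.0401
d' = z(H) − z(FA) = 0.6495 − (-0.0401) = 0.6896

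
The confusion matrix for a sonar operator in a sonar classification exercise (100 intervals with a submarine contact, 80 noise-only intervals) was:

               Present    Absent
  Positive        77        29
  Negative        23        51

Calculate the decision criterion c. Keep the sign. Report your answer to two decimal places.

H = 77/100 = 0.7700
FA = 29/80 = 0.3625
Φ⁻¹(0.7700) = 0.739, Φ⁻¹(0.3625) = -0.352
c = −½·[z(H) + z(FA)] = −0.5 × (0.739 + (-0.352)) = -0.1935

c = -0.19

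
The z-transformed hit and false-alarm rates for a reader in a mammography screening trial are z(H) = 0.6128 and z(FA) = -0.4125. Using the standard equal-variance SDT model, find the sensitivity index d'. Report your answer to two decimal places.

d' = z(H) − z(FA) = 0.6128 − (-0.4125) = 1.0253

d' = 1.03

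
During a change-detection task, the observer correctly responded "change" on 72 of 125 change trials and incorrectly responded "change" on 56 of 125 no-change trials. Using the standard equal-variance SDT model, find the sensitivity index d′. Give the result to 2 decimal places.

d′ = 0.32

H = 72/125 = 0.5760
FA = 56/125 = 0.4480
z(H) = z(0.5760) = 0.192
z(FA) = z(0.4480) = -0.131
d' = z(H) − z(FA) = 0.192 − (-0.131) = 0.323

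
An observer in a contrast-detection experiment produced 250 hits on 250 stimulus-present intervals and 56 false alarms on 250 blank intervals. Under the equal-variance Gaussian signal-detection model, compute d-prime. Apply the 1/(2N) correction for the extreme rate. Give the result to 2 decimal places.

d-prime = 3.64

The hit rate is 250/250 = 1, so apply the 1/(2N) correction: H → 1 − 1/(2·250) = 0.99800.
z(H) = z(0.99800) = 2.878
z(FA) = z(0.22400) = -0.759
d' = 2.878 − (-0.759) = 3.637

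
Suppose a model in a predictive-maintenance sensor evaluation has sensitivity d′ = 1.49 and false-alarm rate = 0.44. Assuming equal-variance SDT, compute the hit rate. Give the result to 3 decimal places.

z(false-alarm rate) = z(0.44) = -0.1510
z(H) = z(FA) + d' = -0.1510 + 1.49 = 1.3390
hit rate = Φ(1.3390) = 0.9097

hit rate = 0.910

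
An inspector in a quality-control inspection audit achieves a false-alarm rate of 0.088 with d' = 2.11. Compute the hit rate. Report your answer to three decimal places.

z(false-alarm rate) = z(0.088) = -1.3532
z(H) = z(FA) + d' = -1.3532 + 2.11 = 0.7568
hit rate = Φ(0.7568) = 0.7754

hit rate = 0.775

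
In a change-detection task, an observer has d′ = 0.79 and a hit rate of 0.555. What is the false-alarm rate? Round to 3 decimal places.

z(hit rate) = z(0.555) = 0.1383
z(FA) = z(H) − d' = 0.1383 − 0.79 = -0.6517
false-alarm rate = Φ(-0.6517) = 0.2573

false-alarm rate = 0.257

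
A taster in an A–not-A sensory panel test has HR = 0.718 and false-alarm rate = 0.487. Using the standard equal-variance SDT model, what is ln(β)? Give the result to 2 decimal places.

z(H) = z(0.718) = 0.577
z(FA) = z(0.487) = -0.033
ln β = −½·[z(H)² − z(FA)²] = −0.5 × (0.333 − 0.001) = -0.166

ln β = -0.17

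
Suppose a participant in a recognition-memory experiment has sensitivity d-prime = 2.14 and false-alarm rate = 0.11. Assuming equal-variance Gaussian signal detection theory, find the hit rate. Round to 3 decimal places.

hit rate = 0.820

z(false-alarm rate) = z(0.11) = -1.2265
z(H) = z(FA) + d' = -1.2265 + 2.14 = 0.9135
hit rate = Φ(0.9135) = 0.8195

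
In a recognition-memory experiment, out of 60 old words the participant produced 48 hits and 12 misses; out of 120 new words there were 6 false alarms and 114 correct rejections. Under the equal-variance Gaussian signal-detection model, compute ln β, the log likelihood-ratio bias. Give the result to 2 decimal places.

H = 48/60 = 0.8000
FA = 6/120 = 0.0500
z(H) = z(0.8000) = 0.842
z(FA) = z(0.0500) = -1.645
ln β = −½·[z(H)² − z(FA)²] = −0.5 × (0.709 − 2.706) = 0.9985

ln β = 1.00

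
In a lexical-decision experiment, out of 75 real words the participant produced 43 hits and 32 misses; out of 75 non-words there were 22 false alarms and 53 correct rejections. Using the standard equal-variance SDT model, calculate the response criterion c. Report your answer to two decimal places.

H = 43/75 = 0.5733
FA = 22/75 = 0.2933
z(H) = z(0.5733) = 0.1848
z(FA) = z(0.2933) = -0.5438
c = −½·[z(H) + z(FA)] = −0.5 × (0.1848 + (-0.5438)) = 0.1795
c > 0: the participant has a conservative response bias.

c = 0.18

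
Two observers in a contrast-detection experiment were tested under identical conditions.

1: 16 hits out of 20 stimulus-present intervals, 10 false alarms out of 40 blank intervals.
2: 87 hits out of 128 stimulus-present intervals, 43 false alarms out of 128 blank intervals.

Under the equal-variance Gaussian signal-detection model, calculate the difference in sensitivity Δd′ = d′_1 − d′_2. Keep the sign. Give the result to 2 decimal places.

Δd′ = 0.63

1: z(0.8000) = 0.842, z(0.2500) = -0.674, d' = 1.516
2: z(0.6797) = 0.467, z(0.3359) = -0.424, d' = 0.891
Δd' = d'_1 − d'_2 = 1.516 − 0.891 = 0.625
1 has the higher sensitivity.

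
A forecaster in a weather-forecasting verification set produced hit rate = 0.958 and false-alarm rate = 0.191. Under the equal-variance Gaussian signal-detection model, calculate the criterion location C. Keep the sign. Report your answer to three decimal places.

C = -0.427

z(H) = 1.7279
z(FA) = -0.8742
c = −½·[z(H) + z(FA)] = −0.5 × (1.7279 + (-0.8742)) = -0.42685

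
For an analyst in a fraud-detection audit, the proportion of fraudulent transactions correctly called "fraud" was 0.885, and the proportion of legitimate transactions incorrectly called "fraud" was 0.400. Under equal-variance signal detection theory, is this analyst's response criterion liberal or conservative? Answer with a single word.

z(H) = 1.200, z(FA) = -0.253
c = −½·(z(H) + z(FA)) = -0.4735
c < 0 → liberal criterion (biased toward responding “yes”).

liberal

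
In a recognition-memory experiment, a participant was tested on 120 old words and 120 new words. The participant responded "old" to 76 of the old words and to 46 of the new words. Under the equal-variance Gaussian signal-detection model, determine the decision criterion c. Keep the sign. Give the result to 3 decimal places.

H = 76/120 = 0.6333
FA = 46/120 = 0.3833
z(H) = 0.3406
z(FA) = -0.2968
c = −½·[z(H) + z(FA)] = −0.5 × (0.3406 + (-0.2968)) = -0.0219
c < 0: the participant has a liberal response bias.

c = -0.022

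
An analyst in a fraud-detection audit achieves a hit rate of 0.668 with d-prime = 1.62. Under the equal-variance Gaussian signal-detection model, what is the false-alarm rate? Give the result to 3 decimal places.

z(hit rate) = z(0.668) = 0.4344
z(FA) = z(H) − d' = 0.4344 − 1.62 = -1.1856
false-alarm rate = Φ(-1.1856) = 0.1179

false-alarm rate = 0.118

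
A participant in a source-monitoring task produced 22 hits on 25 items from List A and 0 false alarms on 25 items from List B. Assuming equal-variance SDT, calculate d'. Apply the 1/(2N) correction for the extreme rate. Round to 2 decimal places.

The false-alarm rate is 0/25 = 0, so apply the 1/(2N) correction: FA → 1/(2·25) = 0.02000.
z(H) = z(0.88000) = 1.175
z(FA) = z(0.02000) = -2.054
d' = 1.175 − (-2.054) = 3.229

d' = 3.23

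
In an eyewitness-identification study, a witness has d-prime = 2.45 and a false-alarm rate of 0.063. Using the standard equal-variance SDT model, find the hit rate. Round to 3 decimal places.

hit rate = 0.821

z(false-alarm rate) = z(0.063) = -1.5301
z(H) = z(FA) + d' = -1.5301 + 2.45 = 0.9199
hit rate = Φ(0.9199) = 0.8212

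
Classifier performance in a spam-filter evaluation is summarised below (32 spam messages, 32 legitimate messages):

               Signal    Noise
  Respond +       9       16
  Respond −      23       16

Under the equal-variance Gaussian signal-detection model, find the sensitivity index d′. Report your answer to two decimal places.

H = 9/32 = 0.2812
FA = 16/32 = 0.5000
z(0.2812) = -0.579, z(0.5000) = 0.000
d' = z(H) − z(FA) = -0.579 − 0.000 = -0.579

d′ = -0.58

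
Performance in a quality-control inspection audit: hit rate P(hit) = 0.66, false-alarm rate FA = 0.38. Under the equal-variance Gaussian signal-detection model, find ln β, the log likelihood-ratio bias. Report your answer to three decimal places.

ln β = -0.038

z(0.66) = 0.4125, z(0.38) = -0.3055
ln β = −½·[z(H)² − z(FA)²] = −0.5 × (0.1702 − 0.0933) = -0.03845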